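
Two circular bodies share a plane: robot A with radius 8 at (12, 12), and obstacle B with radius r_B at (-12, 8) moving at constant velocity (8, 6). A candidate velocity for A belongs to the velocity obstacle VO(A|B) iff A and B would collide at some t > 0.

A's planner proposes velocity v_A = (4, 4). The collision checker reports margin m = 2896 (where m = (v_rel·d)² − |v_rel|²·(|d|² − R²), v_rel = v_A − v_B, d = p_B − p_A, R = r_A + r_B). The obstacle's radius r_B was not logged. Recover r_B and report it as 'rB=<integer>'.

m = 2896
d = (-24, -4);  v_rel = (-4, -2),  |v_rel|² = 20
v_rel×d = (-4)·(-4) − (-2)·(-24) = -32
since m = R²·20 − (-32)²:  R² = (1024 + 2896) / 20 = 196
R = √196 = 14  ⇒  r_B = 14 − 8 = 6

rB=6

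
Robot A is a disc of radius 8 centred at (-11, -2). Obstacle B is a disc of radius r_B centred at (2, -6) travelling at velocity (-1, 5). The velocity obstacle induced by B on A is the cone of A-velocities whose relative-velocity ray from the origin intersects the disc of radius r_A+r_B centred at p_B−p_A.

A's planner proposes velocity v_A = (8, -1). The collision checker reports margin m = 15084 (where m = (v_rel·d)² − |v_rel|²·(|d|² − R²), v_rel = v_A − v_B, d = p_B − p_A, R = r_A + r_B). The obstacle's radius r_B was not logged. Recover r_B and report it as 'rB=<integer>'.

m = 15084
d = (13, -4);  v_rel = (9, -6),  |v_rel|² = 117
v_rel×d = (9)·(-4) − (-6)·(13) = 42
since m = R²·117 − 42²:  R² = (1764 + 15084) / 117 = 144
R = √144 = 12  ⇒  r_B = 12 − 8 = 4

rB=4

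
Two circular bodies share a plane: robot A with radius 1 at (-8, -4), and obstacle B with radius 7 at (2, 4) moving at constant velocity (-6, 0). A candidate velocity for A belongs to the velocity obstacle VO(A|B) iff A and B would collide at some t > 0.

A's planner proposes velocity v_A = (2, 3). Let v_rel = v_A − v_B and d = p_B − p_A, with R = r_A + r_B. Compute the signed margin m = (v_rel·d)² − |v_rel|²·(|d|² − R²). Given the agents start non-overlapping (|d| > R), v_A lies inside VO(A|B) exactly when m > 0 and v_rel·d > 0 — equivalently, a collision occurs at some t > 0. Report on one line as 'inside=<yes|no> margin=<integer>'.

d = (10, 8),  |d|² = 164;  R = 1+7 = 8,  c = 164−8² = 100
v_rel = (8, 3),  |v_rel|² = 73;  v_rel·d = (8)·(10) + (3)·(8) = 104
73·t² − 208·t + 100 = 0  ⇒  m = 104² − 73·100 = 3516
m = 3516 > 0,  v_rel·d = 104 > 0  ⇒  inside

inside=yes margin=3516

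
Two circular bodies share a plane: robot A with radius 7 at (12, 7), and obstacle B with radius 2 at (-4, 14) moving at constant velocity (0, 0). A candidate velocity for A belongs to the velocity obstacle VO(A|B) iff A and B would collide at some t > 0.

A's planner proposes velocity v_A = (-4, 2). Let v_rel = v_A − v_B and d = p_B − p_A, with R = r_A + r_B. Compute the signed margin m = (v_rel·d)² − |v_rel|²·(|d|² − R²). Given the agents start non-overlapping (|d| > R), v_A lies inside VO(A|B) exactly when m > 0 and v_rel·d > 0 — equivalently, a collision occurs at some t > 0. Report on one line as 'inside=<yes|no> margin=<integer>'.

d = (-16, 7),  |d|² = 305;  R = 7+2 = 9,  c = 305−9² = 224
v_rel = (-4, 2),  |v_rel|² = 20;  v_rel·d = (-4)·(-16) + (2)·(7) = 78
20·t² − 156·t + 224 = 0  ⇒  m = 78² − 20·224 = 1604
m = 1604 > 0,  v_rel·d = 78 > 0  ⇒  inside

inside=yes margin=1604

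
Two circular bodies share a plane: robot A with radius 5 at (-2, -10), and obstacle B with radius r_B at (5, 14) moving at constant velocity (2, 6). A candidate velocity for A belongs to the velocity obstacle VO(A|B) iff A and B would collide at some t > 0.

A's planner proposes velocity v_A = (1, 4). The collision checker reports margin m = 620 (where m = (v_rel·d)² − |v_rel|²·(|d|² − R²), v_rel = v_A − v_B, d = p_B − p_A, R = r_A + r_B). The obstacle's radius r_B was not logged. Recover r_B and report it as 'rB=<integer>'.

m = 620
d = (7, 24);  v_rel = (-1, -2),  |v_rel|² = 5
v_rel×d = (-1)·(24) − (-2)·(7) = -10
since m = R²·5 − (-10)²:  R² = (100 + 620) / 5 = 144
R = √144 = 12  ⇒  r_B = 12 − 5 = 7

rB=7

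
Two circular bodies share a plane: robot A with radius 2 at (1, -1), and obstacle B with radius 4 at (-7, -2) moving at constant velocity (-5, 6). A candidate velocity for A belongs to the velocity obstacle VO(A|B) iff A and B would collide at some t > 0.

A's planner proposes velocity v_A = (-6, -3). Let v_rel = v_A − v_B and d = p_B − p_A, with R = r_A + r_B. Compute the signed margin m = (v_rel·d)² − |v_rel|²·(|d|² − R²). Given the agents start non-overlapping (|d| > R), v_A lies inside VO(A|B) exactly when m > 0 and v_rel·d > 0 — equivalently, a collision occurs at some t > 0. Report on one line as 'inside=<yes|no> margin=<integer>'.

d = (-8, -1),  |d|² = 65;  R = 2+4 = 6,  c = 65−6² = 29
v_rel = (-1, -9),  |v_rel|² = 82;  v_rel·d = (-1)·(-8) + (-9)·(-1) = 17
82·t² − 34·t + 29 = 0  ⇒  m = 17² − 82·29 = -2089
m = -2089 < 0,  v_rel·d = 17 > 0  ⇒  outside

inside=no margin=-2089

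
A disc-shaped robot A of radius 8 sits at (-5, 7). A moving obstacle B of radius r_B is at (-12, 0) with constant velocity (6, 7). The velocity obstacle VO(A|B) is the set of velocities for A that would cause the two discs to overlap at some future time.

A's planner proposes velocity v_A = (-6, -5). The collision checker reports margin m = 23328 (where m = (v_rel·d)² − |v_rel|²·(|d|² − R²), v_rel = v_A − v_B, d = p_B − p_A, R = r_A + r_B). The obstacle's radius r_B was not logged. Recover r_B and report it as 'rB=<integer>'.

m = 23328
d = (-7, -7);  v_rel = (-12, -12),  |v_rel|² = 288
v_rel×d = (-12)·(-7) − (-12)·(-7) = 0
since m = R²·288 − 0²:  R² = (0 + 23328) / 288 = 81
R = √81 = 9  ⇒  r_B = 9 − 8 = 1

rB=1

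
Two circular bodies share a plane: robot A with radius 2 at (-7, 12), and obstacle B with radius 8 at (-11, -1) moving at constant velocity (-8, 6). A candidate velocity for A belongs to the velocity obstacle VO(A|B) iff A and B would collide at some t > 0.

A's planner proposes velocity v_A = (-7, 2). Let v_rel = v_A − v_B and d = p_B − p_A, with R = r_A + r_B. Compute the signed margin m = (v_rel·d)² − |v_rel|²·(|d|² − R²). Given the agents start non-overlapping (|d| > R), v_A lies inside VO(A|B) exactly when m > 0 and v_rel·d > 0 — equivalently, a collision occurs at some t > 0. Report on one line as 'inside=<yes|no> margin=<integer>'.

d = (-4, -13),  |d|² = 185;  R = 2+8 = 10,  c = 185−10² = 85
v_rel = (1, -4),  |v_rel|² = 17;  v_rel·d = (1)·(-4) + (-4)·(-13) = 48
17·t² − 96·t + 85 = 0  ⇒  m = 48² − 17·85 = 859
m = 859 > 0,  v_rel·d = 48 > 0  ⇒  inside

inside=yes margin=859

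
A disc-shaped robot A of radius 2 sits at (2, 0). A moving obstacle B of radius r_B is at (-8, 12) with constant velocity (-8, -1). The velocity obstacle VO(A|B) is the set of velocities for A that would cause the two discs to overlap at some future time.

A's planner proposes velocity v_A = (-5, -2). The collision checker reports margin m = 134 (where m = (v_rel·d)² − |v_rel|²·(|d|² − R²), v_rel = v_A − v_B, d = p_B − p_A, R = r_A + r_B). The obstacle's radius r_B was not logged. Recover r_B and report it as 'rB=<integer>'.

m = 134
d = (-10, 12);  v_rel = (3, -1),  |v_rel|² = 10
v_rel×d = (3)·(12) − (-1)·(-10) = 26
since m = R²·10 − 26²:  R² = (676 + 134) / 10 = 81
R = √81 = 9  ⇒  r_B = 9 − 2 = 7

rB=7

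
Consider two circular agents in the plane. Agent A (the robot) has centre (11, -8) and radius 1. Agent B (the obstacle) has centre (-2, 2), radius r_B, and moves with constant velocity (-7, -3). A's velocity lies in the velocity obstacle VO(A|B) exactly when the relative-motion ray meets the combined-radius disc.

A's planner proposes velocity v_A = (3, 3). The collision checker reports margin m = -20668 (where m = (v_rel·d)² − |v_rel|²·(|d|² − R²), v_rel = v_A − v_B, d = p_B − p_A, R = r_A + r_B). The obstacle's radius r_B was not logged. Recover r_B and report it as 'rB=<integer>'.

m = -20668
d = (-13, 10);  v_rel = (10, 6),  |v_rel|² = 136
v_rel×d = (10)·(10) − (6)·(-13) = 178
since m = R²·136 − 178²:  R² = (31684 + -20668) / 136 = 81
R = √81 = 9  ⇒  r_B = 9 − 1 = 8

rB=8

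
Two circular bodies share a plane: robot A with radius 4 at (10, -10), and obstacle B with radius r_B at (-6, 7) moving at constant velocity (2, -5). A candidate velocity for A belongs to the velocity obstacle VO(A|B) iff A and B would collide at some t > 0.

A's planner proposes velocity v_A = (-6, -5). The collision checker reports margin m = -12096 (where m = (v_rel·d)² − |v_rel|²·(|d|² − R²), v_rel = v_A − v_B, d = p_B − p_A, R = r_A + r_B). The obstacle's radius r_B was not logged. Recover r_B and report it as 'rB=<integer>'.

m = -12096
d = (-16, 17);  v_rel = (-8, 0),  |v_rel|² = 64
v_rel×d = (-8)·(17) − (0)·(-16) = -136
since m = R²·64 − (-136)²:  R² = (18496 + -12096) / 64 = 100
R = √100 = 10  ⇒  r_B = 10 − 4 = 6

rB=6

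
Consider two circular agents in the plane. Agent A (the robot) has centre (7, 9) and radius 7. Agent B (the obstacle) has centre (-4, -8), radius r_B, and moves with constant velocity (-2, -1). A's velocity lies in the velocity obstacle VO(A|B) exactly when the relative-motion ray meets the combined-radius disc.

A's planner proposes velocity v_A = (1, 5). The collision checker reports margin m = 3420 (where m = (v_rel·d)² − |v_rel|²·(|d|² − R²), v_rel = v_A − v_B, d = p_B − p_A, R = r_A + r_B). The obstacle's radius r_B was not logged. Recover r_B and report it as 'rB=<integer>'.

m = 3420
d = (-11, -17);  v_rel = (3, 6),  |v_rel|² = 45
v_rel×d = (3)·(-17) − (6)·(-11) = 15
since m = R²·45 − 15²:  R² = (225 + 3420) / 45 = 81
R = √81 = 9  ⇒  r_B = 9 − 7 = 2

rB=2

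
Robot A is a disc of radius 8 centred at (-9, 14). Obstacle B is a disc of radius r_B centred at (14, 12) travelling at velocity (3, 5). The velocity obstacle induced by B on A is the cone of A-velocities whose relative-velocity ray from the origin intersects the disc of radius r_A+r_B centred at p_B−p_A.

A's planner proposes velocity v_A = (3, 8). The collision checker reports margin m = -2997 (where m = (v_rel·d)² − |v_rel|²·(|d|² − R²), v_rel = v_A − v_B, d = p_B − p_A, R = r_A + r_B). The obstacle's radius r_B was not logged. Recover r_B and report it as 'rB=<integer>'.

m = -2997
d = (23, -2);  v_rel = (0, 3),  |v_rel|² = 9
v_rel×d = (0)·(-2) − (3)·(23) = -69
since m = R²·9 − (-69)²:  R² = (4761 + -2997) / 9 = 196
R = √196 = 14  ⇒  r_B = 14 − 8 = 6

rB=6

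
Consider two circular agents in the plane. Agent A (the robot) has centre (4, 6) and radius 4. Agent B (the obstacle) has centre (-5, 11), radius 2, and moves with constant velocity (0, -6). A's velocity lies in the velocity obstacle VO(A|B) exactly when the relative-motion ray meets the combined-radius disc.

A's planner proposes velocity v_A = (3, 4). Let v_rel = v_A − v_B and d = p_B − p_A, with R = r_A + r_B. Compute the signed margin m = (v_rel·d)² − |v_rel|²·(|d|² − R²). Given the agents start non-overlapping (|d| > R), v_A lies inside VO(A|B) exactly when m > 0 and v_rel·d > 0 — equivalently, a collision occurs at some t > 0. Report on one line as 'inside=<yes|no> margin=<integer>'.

d = (-9, 5),  |d|² = 106;  R = 4+2 = 6,  c = 106−6² = 70
v_rel = (3, 10),  |v_rel|² = 109;  v_rel·d = (3)·(-9) + (10)·(5) = 23
109·t² − 46·t + 70 = 0  ⇒  m = 23² − 109·70 = -7101
m = -7101 < 0,  v_rel·d = 23 > 0  ⇒  outside

inside=no margin=-7101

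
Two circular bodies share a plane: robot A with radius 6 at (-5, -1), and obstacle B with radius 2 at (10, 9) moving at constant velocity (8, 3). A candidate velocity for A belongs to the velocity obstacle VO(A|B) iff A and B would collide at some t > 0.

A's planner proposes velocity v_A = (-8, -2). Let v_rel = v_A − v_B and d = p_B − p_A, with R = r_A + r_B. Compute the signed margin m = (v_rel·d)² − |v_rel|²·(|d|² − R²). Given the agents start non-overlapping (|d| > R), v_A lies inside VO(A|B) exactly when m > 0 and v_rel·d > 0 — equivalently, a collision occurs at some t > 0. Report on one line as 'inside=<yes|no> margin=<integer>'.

d = (15, 10),  |d|² = 325;  R = 6+2 = 8,  c = 325−8² = 261
v_rel = (-16, -5),  |v_rel|² = 281;  v_rel·d = (-16)·(15) + (-5)·(10) = -290
281·t² + 580·t + 261 = 0  ⇒  m = (-290)² − 281·261 = 10759
m = 10759 > 0,  v_rel·d = -290 < 0  ⇒  outside

inside=no margin=10759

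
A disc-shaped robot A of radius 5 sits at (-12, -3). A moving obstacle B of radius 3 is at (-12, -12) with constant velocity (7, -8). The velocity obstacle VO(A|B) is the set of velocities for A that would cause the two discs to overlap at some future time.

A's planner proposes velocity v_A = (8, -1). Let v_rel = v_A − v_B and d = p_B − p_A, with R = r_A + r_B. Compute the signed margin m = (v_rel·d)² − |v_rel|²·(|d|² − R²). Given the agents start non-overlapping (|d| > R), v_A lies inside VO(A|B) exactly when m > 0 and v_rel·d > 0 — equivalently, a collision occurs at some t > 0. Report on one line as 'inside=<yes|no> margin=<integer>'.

d = (0, -9),  |d|² = 81;  R = 5+3 = 8,  c = 81−8² = 17
v_rel = (1, 7),  |v_rel|² = 50;  v_rel·d = (1)·(0) + (7)·(-9) = -63
50·t² + 126·t + 17 = 0  ⇒  m = (-63)² − 50·17 = 3119
m = 3119 > 0,  v_rel·d = -63 < 0  ⇒  outside

inside=no margin=3119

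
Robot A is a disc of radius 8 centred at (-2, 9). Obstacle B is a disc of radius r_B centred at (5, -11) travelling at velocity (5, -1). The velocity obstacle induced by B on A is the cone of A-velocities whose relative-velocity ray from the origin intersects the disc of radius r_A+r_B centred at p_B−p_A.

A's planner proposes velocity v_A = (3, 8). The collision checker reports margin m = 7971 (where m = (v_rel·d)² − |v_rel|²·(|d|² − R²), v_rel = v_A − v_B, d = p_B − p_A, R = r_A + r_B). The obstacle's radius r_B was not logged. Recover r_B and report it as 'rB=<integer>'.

m = 7971
d = (7, -20);  v_rel = (-2, 9),  |v_rel|² = 85
v_rel×d = (-2)·(-20) − (9)·(7) = -23
since m = R²·85 − (-23)²:  R² = (529 + 7971) / 85 = 100
R = √100 = 10  ⇒  r_B = 10 − 8 = 2

rB=2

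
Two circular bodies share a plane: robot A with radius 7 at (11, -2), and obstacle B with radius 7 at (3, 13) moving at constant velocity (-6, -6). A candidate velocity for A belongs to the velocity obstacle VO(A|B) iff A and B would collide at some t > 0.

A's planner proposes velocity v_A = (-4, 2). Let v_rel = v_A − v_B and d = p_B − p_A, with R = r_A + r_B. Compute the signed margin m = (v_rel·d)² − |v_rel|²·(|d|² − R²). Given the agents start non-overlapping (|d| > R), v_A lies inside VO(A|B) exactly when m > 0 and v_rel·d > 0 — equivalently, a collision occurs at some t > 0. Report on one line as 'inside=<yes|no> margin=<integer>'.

d = (-8, 15),  |d|² = 289;  R = 7+7 = 14,  c = 289−14² = 93
v_rel = (2, 8),  |v_rel|² = 68;  v_rel·d = (2)·(-8) + (8)·(15) = 104
68·t² − 208·t + 93 = 0  ⇒  m = 104² − 68·93 = 4492
m = 4492 > 0,  v_rel·d = 104 > 0  ⇒  inside

inside=yes margin=4492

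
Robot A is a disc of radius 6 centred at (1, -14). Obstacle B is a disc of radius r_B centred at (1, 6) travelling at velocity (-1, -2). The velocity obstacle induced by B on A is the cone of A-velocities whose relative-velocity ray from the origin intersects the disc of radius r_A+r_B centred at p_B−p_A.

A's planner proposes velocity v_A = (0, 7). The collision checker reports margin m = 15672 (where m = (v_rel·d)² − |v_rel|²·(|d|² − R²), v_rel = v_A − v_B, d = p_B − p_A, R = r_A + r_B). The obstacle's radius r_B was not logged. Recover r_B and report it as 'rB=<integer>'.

m = 15672
d = (0, 20);  v_rel = (1, 9),  |v_rel|² = 82
v_rel×d = (1)·(20) − (9)·(0) = 20
since m = R²·82 − 20²:  R² = (400 + 15672) / 82 = 196
R = √196 = 14  ⇒  r_B = 14 − 6 = 8

rB=8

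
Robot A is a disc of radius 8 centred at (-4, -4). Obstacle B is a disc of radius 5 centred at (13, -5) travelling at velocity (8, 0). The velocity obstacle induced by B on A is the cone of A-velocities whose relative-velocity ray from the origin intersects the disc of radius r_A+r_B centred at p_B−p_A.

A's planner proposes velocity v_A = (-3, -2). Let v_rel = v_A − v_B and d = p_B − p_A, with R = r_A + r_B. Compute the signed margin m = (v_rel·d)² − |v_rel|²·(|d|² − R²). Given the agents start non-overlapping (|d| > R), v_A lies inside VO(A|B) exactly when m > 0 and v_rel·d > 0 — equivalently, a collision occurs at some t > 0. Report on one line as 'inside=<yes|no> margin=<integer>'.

d = (17, -1),  |d|² = 290;  R = 8+5 = 13,  c = 290−13² = 121
v_rel = (-11, -2),  |v_rel|² = 125;  v_rel·d = (-11)·(17) + (-2)·(-1) = -185
125·t² + 370·t + 121 = 0  ⇒  m = (-185)² − 125·121 = 19100
m = 19100 > 0,  v_rel·d = -185 < 0  ⇒  outside

inside=no margin=19100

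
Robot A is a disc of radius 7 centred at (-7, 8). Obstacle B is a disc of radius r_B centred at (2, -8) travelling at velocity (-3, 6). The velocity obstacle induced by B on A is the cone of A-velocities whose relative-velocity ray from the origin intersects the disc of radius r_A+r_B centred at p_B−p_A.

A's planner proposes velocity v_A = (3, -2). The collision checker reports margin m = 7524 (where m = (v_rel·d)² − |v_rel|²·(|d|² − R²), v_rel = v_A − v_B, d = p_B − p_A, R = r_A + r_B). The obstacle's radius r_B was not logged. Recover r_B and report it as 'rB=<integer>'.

m = 7524
d = (9, -16);  v_rel = (6, -8),  |v_rel|² = 100
v_rel×d = (6)·(-16) − (-8)·(9) = -24
since m = R²·100 − (-24)²:  R² = (576 + 7524) / 100 = 81
R = √81 = 9  ⇒  r_B = 9 − 7 = 2

rB=2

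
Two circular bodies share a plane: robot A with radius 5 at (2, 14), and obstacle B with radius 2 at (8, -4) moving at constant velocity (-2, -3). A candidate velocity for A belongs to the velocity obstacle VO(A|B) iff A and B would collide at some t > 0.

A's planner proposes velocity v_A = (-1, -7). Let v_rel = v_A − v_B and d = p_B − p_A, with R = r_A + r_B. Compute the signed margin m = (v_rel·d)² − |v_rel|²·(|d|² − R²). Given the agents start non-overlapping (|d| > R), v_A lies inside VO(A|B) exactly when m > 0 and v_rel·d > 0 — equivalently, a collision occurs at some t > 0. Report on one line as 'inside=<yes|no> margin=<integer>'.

d = (6, -18),  |d|² = 360;  R = 5+2 = 7,  c = 360−7² = 311
v_rel = (1, -4),  |v_rel|² = 17;  v_rel·d = (1)·(6) + (-4)·(-18) = 78
17·t² − 156·t + 311 = 0  ⇒  m = 78² − 17·311 = 797
m = 797 > 0,  v_rel·d = 78 > 0  ⇒  inside

inside=yes margin=797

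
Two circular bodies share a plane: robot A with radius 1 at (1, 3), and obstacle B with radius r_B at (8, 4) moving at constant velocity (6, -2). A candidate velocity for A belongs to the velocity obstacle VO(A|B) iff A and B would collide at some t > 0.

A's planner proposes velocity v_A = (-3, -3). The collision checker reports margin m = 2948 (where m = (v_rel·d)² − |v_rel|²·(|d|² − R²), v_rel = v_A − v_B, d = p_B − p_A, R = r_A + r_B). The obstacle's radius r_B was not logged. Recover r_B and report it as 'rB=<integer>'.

m = 2948
d = (7, 1);  v_rel = (-9, -1),  |v_rel|² = 82
v_rel×d = (-9)·(1) − (-1)·(7) = -2
since m = R²·82 − (-2)²:  R² = (4 + 2948) / 82 = 36
R = √36 = 6  ⇒  r_B = 6 − 1 = 5

rB=5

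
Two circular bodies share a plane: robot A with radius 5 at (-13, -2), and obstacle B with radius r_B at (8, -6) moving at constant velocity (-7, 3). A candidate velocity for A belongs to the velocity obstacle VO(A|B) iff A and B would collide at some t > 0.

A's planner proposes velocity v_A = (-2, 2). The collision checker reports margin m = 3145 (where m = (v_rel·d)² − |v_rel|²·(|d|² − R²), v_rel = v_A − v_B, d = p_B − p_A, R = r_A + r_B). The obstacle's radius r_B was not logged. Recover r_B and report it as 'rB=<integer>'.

m = 3145
d = (21, -4);  v_rel = (5, -1),  |v_rel|² = 26
v_rel×d = (5)·(-4) − (-1)·(21) = 1
since m = R²·26 − 1²:  R² = (1 + 3145) / 26 = 121
R = √121 = 11  ⇒  r_B = 11 − 5 = 6

rB=6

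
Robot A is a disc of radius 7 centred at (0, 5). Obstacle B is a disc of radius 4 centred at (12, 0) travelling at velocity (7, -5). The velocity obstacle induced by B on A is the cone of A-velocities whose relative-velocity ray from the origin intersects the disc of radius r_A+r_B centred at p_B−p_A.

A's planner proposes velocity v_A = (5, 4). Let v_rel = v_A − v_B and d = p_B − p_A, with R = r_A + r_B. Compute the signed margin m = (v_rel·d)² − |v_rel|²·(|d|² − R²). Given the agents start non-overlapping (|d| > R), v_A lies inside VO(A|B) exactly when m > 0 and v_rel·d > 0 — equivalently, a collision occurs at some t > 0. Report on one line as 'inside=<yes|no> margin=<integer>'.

d = (12, -5),  |d|² = 169;  R = 7+4 = 11,  c = 169−11² = 48
v_rel = (-2, 9),  |v_rel|² = 85;  v_rel·d = (-2)·(12) + (9)·(-5) = -69
85·t² + 138·t + 48 = 0  ⇒  m = (-69)² − 85·48 = 681
m = 681 > 0,  v_rel·d = -69 < 0  ⇒  outside

inside=no margin=681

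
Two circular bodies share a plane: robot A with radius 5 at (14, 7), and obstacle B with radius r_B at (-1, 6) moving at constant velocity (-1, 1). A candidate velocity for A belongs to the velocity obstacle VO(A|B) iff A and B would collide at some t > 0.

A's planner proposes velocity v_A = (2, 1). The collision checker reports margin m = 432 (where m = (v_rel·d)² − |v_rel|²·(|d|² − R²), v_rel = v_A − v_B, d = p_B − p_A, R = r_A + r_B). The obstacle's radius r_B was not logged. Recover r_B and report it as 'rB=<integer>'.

m = 432
d = (-15, -1);  v_rel = (3, 0),  |v_rel|² = 9
v_rel×d = (3)·(-1) − (0)·(-15) = -3
since m = R²·9 − (-3)²:  R² = (9 + 432) / 9 = 49
R = √49 = 7  ⇒  r_B = 7 − 5 = 2

rB=2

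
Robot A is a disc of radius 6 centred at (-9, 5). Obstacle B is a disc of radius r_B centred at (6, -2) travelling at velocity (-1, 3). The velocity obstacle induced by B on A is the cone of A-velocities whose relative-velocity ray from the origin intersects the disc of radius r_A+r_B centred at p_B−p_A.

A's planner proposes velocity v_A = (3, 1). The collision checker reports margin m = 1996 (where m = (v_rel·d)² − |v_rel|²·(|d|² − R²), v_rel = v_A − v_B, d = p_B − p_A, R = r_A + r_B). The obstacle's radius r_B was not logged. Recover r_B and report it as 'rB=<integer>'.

m = 1996
d = (15, -7);  v_rel = (4, -2),  |v_rel|² = 20
v_rel×d = (4)·(-7) − (-2)·(15) = 2
since m = R²·20 − 2²:  R² = (4 + 1996) / 20 = 100
R = √100 = 10  ⇒  r_B = 10 − 6 = 4

rB=4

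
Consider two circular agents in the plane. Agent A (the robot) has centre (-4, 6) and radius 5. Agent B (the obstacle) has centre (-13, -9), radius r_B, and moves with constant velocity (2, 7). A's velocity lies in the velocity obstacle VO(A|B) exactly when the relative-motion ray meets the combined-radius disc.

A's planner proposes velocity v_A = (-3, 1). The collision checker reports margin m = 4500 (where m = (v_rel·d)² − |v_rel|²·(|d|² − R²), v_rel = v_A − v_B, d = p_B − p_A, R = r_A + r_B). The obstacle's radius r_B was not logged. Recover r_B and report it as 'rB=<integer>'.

m = 4500
d = (-9, -15);  v_rel = (-5, -6),  |v_rel|² = 61
v_rel×d = (-5)·(-15) − (-6)·(-9) = 21
since m = R²·61 − 21²:  R² = (441 + 4500) / 61 = 81
R = √81 = 9  ⇒  r_B = 9 − 5 = 4

rB=4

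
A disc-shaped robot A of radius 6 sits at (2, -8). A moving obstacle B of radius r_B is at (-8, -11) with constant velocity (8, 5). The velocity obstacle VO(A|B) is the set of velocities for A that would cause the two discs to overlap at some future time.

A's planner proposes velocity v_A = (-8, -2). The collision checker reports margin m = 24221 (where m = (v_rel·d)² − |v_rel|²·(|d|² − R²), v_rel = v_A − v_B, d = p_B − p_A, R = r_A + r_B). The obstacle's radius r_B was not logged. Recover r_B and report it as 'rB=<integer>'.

m = 24221
d = (-10, -3);  v_rel = (-16, -7),  |v_rel|² = 305
v_rel×d = (-16)·(-3) − (-7)·(-10) = -22
since m = R²·305 − (-22)²:  R² = (484 + 24221) / 305 = 81
R = √81 = 9  ⇒  r_B = 9 − 6 = 3

rB=3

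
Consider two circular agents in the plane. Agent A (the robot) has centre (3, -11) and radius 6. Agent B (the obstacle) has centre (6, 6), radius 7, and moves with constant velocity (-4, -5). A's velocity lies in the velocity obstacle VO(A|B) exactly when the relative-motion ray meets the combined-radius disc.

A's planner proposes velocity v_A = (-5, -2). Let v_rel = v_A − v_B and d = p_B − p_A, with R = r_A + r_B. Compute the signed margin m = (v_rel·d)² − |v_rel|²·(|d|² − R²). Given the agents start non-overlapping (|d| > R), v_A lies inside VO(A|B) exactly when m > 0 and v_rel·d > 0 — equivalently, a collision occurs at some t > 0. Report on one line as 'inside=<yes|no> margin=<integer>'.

d = (3, 17),  |d|² = 298;  R = 6+7 = 13,  c = 298−13² = 129
v_rel = (-1, 3),  |v_rel|² = 10;  v_rel·d = (-1)·(3) + (3)·(17) = 48
10·t² − 96·t + 129 = 0  ⇒  m = 48² − 10·129 = 1014
m = 1014 > 0,  v_rel·d = 48 > 0  ⇒  inside

inside=yes margin=1014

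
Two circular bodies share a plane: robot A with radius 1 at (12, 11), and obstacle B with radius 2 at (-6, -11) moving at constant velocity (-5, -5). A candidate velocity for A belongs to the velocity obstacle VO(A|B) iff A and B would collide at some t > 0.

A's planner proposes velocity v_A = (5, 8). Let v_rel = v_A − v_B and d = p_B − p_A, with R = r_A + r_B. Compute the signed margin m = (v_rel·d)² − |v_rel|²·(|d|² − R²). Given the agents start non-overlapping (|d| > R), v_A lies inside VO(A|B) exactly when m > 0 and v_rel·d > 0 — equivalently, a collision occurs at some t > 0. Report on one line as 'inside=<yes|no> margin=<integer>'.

d = (-18, -22),  |d|² = 808;  R = 1+2 = 3,  c = 808−3² = 799
v_rel = (10, 13),  |v_rel|² = 269;  v_rel·d = (10)·(-18) + (13)·(-22) = -466
269·t² + 932·t + 799 = 0  ⇒  m = (-466)² − 269·799 = 2225
m = 2225 > 0,  v_rel·d = -466 < 0  ⇒  outside

inside=no margin=2225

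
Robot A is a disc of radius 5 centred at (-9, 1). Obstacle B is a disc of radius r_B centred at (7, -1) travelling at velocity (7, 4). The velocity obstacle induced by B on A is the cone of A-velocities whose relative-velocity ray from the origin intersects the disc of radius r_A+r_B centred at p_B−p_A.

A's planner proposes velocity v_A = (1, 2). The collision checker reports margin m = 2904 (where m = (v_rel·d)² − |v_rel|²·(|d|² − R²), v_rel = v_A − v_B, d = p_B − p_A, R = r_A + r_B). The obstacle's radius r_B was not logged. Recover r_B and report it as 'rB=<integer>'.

m = 2904
d = (16, -2);  v_rel = (-6, -2),  |v_rel|² = 40
v_rel×d = (-6)·(-2) − (-2)·(16) = 44
since m = R²·40 − 44²:  R² = (1936 + 2904) / 40 = 121
R = √121 = 11  ⇒  r_B = 11 − 5 = 6

rB=6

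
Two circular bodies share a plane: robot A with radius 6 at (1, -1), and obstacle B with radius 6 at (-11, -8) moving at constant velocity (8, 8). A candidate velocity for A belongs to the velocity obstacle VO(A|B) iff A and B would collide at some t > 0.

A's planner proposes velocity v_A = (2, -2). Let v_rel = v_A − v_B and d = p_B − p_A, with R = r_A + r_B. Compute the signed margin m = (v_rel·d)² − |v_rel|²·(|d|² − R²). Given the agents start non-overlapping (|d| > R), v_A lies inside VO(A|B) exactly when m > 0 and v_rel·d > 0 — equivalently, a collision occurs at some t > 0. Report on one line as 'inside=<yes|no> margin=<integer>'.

d = (-12, -7),  |d|² = 193;  R = 6+6 = 12,  c = 193−12² = 49
v_rel = (-6, -10),  |v_rel|² = 136;  v_rel·d = (-6)·(-12) + (-10)·(-7) = 142
136·t² − 284·t + 49 = 0  ⇒  m = 142² − 136·49 = 13500
m = 13500 > 0,  v_rel·d = 142 > 0  ⇒  inside

inside=yes margin=13500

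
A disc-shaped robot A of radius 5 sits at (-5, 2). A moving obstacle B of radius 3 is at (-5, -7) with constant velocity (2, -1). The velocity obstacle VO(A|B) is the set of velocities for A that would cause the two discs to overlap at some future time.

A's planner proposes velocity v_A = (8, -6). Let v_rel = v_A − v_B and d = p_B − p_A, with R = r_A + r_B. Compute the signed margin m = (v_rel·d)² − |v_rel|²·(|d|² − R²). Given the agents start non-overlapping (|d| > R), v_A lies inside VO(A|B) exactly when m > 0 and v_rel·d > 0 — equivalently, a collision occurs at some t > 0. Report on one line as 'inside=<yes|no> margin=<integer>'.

d = (0, -9),  |d|² = 81;  R = 5+3 = 8,  c = 81−8² = 17
v_rel = (6, -5),  |v_rel|² = 61;  v_rel·d = (6)·(0) + (-5)·(-9) = 45
61·t² − 90·t + 17 = 0  ⇒  m = 45² − 61·17 = 988
m = 988 > 0,  v_rel·d = 45 > 0  ⇒  inside

inside=yes margin=988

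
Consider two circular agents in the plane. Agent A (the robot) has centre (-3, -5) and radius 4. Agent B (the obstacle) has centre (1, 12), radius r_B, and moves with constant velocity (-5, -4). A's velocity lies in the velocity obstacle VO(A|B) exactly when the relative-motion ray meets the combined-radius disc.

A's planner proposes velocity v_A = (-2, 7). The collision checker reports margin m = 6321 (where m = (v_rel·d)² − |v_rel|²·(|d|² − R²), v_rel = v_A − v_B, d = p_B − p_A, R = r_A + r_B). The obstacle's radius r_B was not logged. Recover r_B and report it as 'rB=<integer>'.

m = 6321
d = (4, 17);  v_rel = (3, 11),  |v_rel|² = 130
v_rel×d = (3)·(17) − (11)·(4) = 7
since m = R²·130 − 7²:  R² = (49 + 6321) / 130 = 49
R = √49 = 7  ⇒  r_B = 7 − 4 = 3

rB=3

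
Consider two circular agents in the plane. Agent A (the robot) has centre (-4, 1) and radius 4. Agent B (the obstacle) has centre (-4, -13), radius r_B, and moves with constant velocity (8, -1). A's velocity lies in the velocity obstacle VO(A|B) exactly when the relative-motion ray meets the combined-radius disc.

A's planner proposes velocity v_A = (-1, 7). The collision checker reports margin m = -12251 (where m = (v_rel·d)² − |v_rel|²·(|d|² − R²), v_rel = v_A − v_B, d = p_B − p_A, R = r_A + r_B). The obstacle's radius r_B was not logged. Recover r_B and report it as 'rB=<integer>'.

m = -12251
d = (0, -14);  v_rel = (-9, 8),  |v_rel|² = 145
v_rel×d = (-9)·(-14) − (8)·(0) = 126
since m = R²·145 − 126²:  R² = (15876 + -12251) / 145 = 25
R = √25 = 5  ⇒  r_B = 5 − 4 = 1

rB=1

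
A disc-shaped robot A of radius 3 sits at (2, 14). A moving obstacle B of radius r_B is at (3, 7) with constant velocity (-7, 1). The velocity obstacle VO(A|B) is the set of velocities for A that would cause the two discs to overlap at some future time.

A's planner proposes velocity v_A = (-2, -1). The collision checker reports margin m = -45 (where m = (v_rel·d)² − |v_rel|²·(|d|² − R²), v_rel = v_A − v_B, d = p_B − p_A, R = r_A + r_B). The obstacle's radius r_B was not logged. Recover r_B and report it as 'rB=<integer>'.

m = -45
d = (1, -7);  v_rel = (5, -2),  |v_rel|² = 29
v_rel×d = (5)·(-7) − (-2)·(1) = -33
since m = R²·29 − (-33)²:  R² = (1089 + -45) / 29 = 36
R = √36 = 6  ⇒  r_B = 6 − 3 = 3

rB=3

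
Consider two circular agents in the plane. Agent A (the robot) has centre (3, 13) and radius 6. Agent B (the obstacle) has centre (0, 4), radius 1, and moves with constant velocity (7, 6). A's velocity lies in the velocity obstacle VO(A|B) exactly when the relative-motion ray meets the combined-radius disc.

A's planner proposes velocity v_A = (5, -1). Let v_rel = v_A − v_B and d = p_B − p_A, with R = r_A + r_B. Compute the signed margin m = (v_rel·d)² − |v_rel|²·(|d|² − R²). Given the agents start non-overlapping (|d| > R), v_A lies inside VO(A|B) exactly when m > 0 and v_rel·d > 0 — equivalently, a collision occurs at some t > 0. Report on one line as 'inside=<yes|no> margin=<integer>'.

d = (-3, -9),  |d|² = 90;  R = 6+1 = 7,  c = 90−7² = 41
v_rel = (-2, -7),  |v_rel|² = 53;  v_rel·d = (-2)·(-3) + (-7)·(-9) = 69
53·t² − 138·t + 41 = 0  ⇒  m = 69² − 53·41 = 2588
m = 2588 > 0,  v_rel·d = 69 > 0  ⇒  inside

inside=yes margin=2588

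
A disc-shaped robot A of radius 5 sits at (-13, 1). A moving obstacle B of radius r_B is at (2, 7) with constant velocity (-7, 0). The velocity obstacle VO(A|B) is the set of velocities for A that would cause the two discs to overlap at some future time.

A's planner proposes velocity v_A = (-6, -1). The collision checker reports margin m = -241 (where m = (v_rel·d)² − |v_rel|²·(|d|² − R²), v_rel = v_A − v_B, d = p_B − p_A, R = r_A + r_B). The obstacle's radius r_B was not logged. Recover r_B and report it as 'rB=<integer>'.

m = -241
d = (15, 6);  v_rel = (1, -1),  |v_rel|² = 2
v_rel×d = (1)·(6) − (-1)·(15) = 21
since m = R²·2 − 21²:  R² = (441 + -241) / 2 = 100
R = √100 = 10  ⇒  r_B = 10 − 5 = 5

rB=5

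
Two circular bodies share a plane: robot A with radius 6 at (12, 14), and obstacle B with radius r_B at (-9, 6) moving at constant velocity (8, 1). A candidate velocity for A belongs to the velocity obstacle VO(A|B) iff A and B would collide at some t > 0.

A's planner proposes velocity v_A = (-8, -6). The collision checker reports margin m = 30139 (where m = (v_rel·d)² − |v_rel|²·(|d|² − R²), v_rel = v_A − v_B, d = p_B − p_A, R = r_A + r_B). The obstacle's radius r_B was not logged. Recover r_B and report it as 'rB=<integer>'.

m = 30139
d = (-21, -8);  v_rel = (-16, -7),  |v_rel|² = 305
v_rel×d = (-16)·(-8) − (-7)·(-21) = -19
since m = R²·305 − (-19)²:  R² = (361 + 30139) / 305 = 100
R = √100 = 10  ⇒  r_B = 10 − 6 = 4

rB=4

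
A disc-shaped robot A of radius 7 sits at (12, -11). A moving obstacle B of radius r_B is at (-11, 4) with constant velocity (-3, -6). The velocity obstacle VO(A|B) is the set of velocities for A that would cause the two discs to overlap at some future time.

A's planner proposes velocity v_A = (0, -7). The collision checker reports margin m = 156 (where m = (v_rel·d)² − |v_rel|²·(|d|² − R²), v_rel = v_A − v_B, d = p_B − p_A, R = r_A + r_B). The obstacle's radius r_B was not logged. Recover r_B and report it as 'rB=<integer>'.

m = 156
d = (-23, 15);  v_rel = (3, -1),  |v_rel|² = 10
v_rel×d = (3)·(15) − (-1)·(-23) = 22
since m = R²·10 − 22²:  R² = (484 + 156) / 10 = 64
R = √64 = 8  ⇒  r_B = 8 − 7 = 1

rB=1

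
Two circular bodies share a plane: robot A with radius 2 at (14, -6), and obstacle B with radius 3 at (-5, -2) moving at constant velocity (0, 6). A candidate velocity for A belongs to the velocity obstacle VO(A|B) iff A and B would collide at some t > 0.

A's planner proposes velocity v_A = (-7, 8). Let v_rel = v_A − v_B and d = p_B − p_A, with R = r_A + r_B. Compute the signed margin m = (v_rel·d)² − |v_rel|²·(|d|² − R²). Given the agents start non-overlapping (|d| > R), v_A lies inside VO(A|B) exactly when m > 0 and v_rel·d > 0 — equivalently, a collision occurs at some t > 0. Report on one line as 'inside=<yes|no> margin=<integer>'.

d = (-19, 4),  |d|² = 377;  R = 2+3 = 5,  c = 377−5² = 352
v_rel = (-7, 2),  |v_rel|² = 53;  v_rel·d = (-7)·(-19) + (2)·(4) = 141
53·t² − 282·t + 352 = 0  ⇒  m = 141² − 53·352 = 1225
m = 1225 > 0,  v_rel·d = 141 > 0  ⇒  inside

inside=yes margin=1225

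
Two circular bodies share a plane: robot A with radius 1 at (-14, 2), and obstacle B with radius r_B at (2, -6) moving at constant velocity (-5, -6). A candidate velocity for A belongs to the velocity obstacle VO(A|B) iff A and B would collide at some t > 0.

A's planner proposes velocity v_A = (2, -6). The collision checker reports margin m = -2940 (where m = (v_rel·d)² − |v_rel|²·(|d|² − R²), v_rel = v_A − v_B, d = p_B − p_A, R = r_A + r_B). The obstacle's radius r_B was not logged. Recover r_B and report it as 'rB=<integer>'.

m = -2940
d = (16, -8);  v_rel = (7, 0),  |v_rel|² = 49
v_rel×d = (7)·(-8) − (0)·(16) = -56
since m = R²·49 − (-56)²:  R² = (3136 + -2940) / 49 = 4
R = √4 = 2  ⇒  r_B = 2 − 1 = 1

rB=1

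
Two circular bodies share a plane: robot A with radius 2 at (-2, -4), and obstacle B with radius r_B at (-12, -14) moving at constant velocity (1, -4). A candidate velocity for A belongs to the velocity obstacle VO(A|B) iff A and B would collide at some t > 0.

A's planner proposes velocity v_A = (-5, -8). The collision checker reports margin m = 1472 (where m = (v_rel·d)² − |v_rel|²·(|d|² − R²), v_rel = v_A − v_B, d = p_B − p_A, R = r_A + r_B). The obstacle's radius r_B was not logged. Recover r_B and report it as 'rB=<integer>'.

m = 1472
d = (-10, -10);  v_rel = (-6, -4),  |v_rel|² = 52
v_rel×d = (-6)·(-10) − (-4)·(-10) = 20
since m = R²·52 − 20²:  R² = (400 + 1472) / 52 = 36
R = √36 = 6  ⇒  r_B = 6 − 2 = 4

rB=4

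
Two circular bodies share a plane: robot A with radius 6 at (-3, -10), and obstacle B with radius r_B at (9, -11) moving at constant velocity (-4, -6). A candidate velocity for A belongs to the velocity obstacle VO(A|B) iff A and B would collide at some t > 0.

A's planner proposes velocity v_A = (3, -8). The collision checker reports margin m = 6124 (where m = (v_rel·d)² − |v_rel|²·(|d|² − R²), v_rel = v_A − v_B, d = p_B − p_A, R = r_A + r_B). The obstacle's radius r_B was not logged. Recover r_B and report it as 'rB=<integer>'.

m = 6124
d = (12, -1);  v_rel = (7, -2),  |v_rel|² = 53
v_rel×d = (7)·(-1) − (-2)·(12) = 17
since m = R²·53 − 17²:  R² = (289 + 6124) / 53 = 121
R = √121 = 11  ⇒  r_B = 11 − 6 = 5

rB=5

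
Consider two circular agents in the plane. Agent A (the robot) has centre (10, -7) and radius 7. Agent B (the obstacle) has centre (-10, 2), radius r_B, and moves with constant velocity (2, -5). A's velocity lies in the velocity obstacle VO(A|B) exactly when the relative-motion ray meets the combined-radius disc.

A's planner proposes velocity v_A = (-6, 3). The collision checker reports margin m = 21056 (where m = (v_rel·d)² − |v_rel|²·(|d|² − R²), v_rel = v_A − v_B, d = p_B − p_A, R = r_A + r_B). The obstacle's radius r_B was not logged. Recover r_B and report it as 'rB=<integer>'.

m = 21056
d = (-20, 9);  v_rel = (-8, 8),  |v_rel|² = 128
v_rel×d = (-8)·(9) − (8)·(-20) = 88
since m = R²·128 − 88²:  R² = (7744 + 21056) / 128 = 225
R = √225 = 15  ⇒  r_B = 15 − 7 = 8

rB=8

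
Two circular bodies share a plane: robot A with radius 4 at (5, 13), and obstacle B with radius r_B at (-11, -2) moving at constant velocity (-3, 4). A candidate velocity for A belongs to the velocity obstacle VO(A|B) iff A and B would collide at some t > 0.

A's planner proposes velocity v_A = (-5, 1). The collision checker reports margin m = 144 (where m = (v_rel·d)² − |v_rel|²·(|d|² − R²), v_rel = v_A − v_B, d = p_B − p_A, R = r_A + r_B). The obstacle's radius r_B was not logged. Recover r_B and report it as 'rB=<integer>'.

m = 144
d = (-16, -15);  v_rel = (-2, -3),  |v_rel|² = 13
v_rel×d = (-2)·(-15) − (-3)·(-16) = -18
since m = R²·13 − (-18)²:  R² = (324 + 144) / 13 = 36
R = √36 = 6  ⇒  r_B = 6 − 4 = 2

rB=2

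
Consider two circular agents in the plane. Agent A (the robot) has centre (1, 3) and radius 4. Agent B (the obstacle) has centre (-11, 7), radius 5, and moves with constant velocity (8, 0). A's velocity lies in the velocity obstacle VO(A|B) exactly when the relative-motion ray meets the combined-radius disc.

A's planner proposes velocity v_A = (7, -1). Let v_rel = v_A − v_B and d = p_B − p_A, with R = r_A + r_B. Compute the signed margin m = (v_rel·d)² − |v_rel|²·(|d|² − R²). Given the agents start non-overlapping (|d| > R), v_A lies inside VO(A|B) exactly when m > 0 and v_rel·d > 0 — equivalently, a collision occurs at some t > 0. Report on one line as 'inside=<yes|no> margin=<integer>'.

d = (-12, 4),  |d|² = 160;  R = 4+5 = 9,  c = 160−9² = 79
v_rel = (-1, -1),  |v_rel|² = 2;  v_rel·d = (-1)·(-12) + (-1)·(4) = 8
2·t² − 16·t + 79 = 0  ⇒  m = 8² − 2·79 = -94
m = -94 < 0,  v_rel·d = 8 > 0  ⇒  outside

inside=no margin=-94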